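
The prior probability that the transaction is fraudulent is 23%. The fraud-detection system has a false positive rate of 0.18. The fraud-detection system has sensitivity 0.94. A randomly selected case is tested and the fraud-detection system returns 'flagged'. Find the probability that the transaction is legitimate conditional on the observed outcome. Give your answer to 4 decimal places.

Let H be the event that the transaction is fraudulent. P(H) = 0.23, so P(¬H) = 0.77. With E the 'flagged' result, P(E|H) = 0.94 and P(E|¬H) = 0.18.
P(E) = 0.94·0.23 + 0.18·0.77 = 0.21620 + 0.13860 = 0.35480.
By Bayes' theorem, P(H|E) = 0.21620 / 0.35480 = 0.6094. Hence P(¬H|E) = 1 − 0.6094 = 0.3906.

P(¬H | E) ≈ 0.3906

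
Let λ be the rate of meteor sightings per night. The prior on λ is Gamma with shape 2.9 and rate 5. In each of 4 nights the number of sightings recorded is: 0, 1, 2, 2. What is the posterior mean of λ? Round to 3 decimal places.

Total count ∑xᵢ = 5 over n = 4 nights.
Gamma is conjugate to the Poisson likelihood: posterior is Gamma(shape = 2.9+5 = 7.9, rate = 5+4 = 9).
E[λ | data] = 7.9/9 = 0.878.

Posterior mean ≈ 0.878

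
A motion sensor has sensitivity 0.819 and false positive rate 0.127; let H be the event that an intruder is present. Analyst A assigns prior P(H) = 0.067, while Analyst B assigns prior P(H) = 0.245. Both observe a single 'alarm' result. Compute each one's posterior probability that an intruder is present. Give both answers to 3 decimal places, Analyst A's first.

Analyst A: 0.317; Analyst B: 0.677

The likelihood ratio for an 'alarm' result is 0.819/0.127 = 6.4488.
Analyst A: prior odds 0.067/0.933 = 0.071811; posterior odds 0.46310; posterior probability 0.317.
Analyst B: prior odds 0.245/0.755 = 0.32450; posterior odds 2.0927; posterior probability 0.677.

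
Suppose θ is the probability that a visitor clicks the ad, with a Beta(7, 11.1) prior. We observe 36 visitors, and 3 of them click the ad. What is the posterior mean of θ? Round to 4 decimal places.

Posterior mean ≈ 0.1848

The binomial likelihood is conjugate to the Beta prior: with 3 successes and 33 failures, the posterior is Beta(7+3, 11.1+33) = Beta(10, 44.1).
Posterior mean = α/(α+β) = 10/54.1 = 0.1848.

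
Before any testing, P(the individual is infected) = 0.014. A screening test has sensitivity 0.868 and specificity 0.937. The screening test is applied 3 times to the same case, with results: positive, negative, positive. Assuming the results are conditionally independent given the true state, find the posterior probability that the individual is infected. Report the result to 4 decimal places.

With H the event that the individual is infected, the joint likelihood of the observed sequence is P(data|H) = 0.868·0.132·0.868 = 0.099452 and P(data|¬H) = 0.063·0.937·0.063 = 0.0037190.
Bayes: P(H|data) = 0.014·0.099452 / (0.014·0.099452 + 0.986·0.0037190) = 0.0013923/0.0050592 = 0.2752.

Posterior P(H) ≈ 0.2752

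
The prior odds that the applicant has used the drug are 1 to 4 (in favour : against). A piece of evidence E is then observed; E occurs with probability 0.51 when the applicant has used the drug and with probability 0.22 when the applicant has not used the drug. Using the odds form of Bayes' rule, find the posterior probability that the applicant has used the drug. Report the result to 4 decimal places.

Posterior probability ≈ 0.3669

Prior odds = 1/4 = 0.25000.
Likelihood ratio for E = 0.51/0.22 = 2.3182.
Posterior odds = prior odds × LR = 0.57955.
Posterior probability = odds/(1+odds) = 0.57955/1.5795 = 0.3669.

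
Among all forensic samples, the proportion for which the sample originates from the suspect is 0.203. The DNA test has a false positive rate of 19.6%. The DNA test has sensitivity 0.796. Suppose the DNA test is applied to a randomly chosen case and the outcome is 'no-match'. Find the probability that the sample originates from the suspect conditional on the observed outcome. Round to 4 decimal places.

Write H for 'the sample originates from the suspect'. Prior odds H:¬H = 0.203/0.797 = 0.25471. For the 'no-match' outcome, the likelihood ratio is 0.204/0.804 = 0.25373.
Posterior odds = 0.25471 × 0.25373 = 0.064627, so P(H|E) = 0.064627/(1+0.064627) = 0.0607.

P(H | E) ≈ 0.0607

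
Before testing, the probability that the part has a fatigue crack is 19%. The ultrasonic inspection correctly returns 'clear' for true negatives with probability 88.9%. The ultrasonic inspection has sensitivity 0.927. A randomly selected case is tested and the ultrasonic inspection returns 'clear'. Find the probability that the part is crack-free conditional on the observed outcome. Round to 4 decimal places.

Write H for 'the part has a fatigue crack'. Prior odds H:¬H = 0.19/0.81 = 0.23457. For the 'clear' outcome, the likelihood ratio is 0.073/0.889 = 0.082115.
Posterior odds = 0.23457 × 0.082115 = 0.019261, so P(H|E) = 0.019261/(1+0.019261) = 0.0189. Then P(¬H|E) = 1 − 0.0189 = 0.9811.

P(¬H | E) ≈ 0.9811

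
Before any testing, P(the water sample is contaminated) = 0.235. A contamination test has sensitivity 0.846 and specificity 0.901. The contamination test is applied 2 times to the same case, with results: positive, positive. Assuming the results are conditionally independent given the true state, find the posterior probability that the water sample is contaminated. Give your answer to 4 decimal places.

With H the event that the water sample is contaminated, the joint likelihood of the observed sequence is P(data|H) = 0.846·0.846 = 0.71572 and P(data|¬H) = 0.099·0.099 = 0.0098010.
Bayes: P(H|data) = 0.235·0.71572 / (0.235·0.71572 + 0.765·0.0098010) = 0.16819/0.17569 = 0.9573.

Posterior P(H) ≈ 0.9573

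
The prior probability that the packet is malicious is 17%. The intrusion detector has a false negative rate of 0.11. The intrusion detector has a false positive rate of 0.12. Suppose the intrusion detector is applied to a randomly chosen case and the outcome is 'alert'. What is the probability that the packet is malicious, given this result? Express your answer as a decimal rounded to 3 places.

Write H for 'the packet is malicious'. Prior odds H:¬H = 0.17/0.83 = 0.20482. For the 'alert' outcome, the likelihood ratio is 0.89/0.12 = 7.4167.
Posterior odds = 0.20482 × 7.4167 = 1.5191, so P(H|E) = 1.5191/(1+1.5191) = 0.603.

P(H | E) ≈ 0.603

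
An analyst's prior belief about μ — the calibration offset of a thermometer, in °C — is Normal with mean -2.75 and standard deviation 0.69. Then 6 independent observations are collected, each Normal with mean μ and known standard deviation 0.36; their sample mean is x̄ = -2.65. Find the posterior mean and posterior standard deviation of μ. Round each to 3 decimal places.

Posterior mean ≈ -2.654; posterior SD ≈ 0.144

With known σ, the Normal prior is conjugate. Weight on the data is w = (n/σ²)/(n/σ² + 1/τ₀²) = 46.2963/(46.2963+2.10040) = 0.95660.
Posterior mean = w·x̄ + (1−w)·μ₀ = 0.95660·-2.65 + 0.043400·-2.75 = -2.654. Posterior variance = 1/(46.2963+2.10040) = 0.0206626, so SD = 0.144.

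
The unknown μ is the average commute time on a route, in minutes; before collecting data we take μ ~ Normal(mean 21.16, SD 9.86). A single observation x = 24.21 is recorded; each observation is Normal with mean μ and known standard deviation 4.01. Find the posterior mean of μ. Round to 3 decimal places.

Posterior mean ≈ 23.777

With known σ, the Normal prior is conjugate. Weight on the data is w = (n/σ²)/(n/σ² + 1/τ₀²) = 0.0621887/(0.0621887+0.0102860) = 0.85807.
Posterior mean = w·x̄ + (1−w)·μ₀ = 0.85807·24.21 + 0.14193·21.16 = 23.777.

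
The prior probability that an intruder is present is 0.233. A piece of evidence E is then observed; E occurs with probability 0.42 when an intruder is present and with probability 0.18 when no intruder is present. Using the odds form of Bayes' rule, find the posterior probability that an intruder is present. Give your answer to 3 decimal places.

Posterior probability ≈ 0.415

Prior odds = 0.233/(1−0.233) = 0.30378. In log-odds, ln(0.30378) = -1.1914.
Add log likelihood ratio: ln(2.3333) = 0.84730.
Posterior log-odds = -0.34415, so posterior odds = exp(-0.34415) = 0.70882. Converting, P(H|E) = 0.70882/1.7088 = 0.415.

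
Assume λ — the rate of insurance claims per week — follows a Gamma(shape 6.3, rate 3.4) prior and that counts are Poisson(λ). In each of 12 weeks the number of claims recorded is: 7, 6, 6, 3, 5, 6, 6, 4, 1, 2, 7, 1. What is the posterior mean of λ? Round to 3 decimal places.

Total count ∑xᵢ = 54 over n = 12 weeks.
Gamma is conjugate to the Poisson likelihood: posterior is Gamma(shape = 6.3+54 = 60.3, rate = 3.4+12 = 15.4).
Posterior mean = shape/rate = 60.3/15.4 = 3.916.

Posterior mean ≈ 3.916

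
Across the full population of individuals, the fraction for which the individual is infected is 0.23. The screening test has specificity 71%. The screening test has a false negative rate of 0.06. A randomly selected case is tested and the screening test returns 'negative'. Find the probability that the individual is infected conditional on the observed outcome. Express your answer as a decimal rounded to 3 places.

Write H for 'the individual is infected'. Prior odds H:¬H = 0.23/0.77 = 0.29870. For the 'negative' outcome, the likelihood ratio is 0.06/0.71 = 0.084507.
Posterior odds = 0.29870 × 0.084507 = 0.025242, so P(H|E) = 0.025242/(1+0.025242) = 0.025.

P(H | E) ≈ 0.025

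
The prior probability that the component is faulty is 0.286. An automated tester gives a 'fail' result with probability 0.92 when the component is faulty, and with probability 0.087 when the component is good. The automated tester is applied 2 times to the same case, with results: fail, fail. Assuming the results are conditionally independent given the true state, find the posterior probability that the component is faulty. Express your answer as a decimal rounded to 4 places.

Posterior P(H) ≈ 0.9782

With H the event that the component is faulty, the joint likelihood of the observed sequence is P(data|H) = 0.92·0.92 = 0.84640 and P(data|¬H) = 0.087·0.087 = 0.0075690.
Bayes: P(H|data) = 0.286·0.84640 / (0.286·0.84640 + 0.714·0.0075690) = 0.24207/0.24747 = 0.9782.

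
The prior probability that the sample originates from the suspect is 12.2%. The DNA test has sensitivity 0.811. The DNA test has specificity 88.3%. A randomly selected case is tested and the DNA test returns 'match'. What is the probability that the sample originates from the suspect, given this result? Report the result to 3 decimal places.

P(H | E) ≈ 0.491

Write H for 'the sample originates from the suspect'. Prior odds H:¬H = 0.122/0.878 = 0.13895. For the 'match' outcome, the likelihood ratio is 0.811/0.117 = 6.9316.
Posterior odds = 0.13895 × 6.9316 = 0.96316, so P(H|E) = 0.96316/(1+0.96316) = 0.491.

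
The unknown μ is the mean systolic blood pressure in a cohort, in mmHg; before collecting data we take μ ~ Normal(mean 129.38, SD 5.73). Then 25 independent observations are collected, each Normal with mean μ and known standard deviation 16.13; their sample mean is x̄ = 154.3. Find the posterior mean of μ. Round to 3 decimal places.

Posterior mean ≈ 148.302

With known σ, the Normal prior is conjugate. Weight on the data is w = (n/σ²)/(n/σ² + 1/τ₀²) = 0.0960885/(0.0960885+0.0304573) = 0.75932.
Posterior mean = w·x̄ + (1−w)·μ₀ = 0.75932·154.3 + 0.24068·129.38 = 148.302.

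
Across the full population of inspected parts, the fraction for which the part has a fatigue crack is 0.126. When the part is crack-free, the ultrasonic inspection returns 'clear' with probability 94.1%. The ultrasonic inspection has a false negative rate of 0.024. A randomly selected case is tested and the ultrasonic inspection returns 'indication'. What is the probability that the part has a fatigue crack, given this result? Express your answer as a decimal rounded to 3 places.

P(H | E) ≈ 0.705

Let H be the event that the part has a fatigue crack. P(H) = 0.126, so P(¬H) = 0.874. With E the 'indication' result, P(E|H) = 0.976 and P(E|¬H) = 0.059.
P(E) = 0.976·0.126 + 0.059·0.874 = 0.12298 + 0.051566 = 0.17454.
By Bayes' theorem, P(H|E) = 0.12298 / 0.17454 = 0.705.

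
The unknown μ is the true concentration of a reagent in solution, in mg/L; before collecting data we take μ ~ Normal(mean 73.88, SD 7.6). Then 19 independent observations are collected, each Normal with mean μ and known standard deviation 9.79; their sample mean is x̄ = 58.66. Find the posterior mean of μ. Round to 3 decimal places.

Posterior mean ≈ 59.882

With known σ, the Normal prior is conjugate. Weight on the data is w = (n/σ²)/(n/σ² + 1/τ₀²) = 0.198239/(0.198239+0.0173130) = 0.91968.
Posterior mean = w·x̄ + (1−w)·μ₀ = 0.91968·58.66 + 0.080320·73.88 = 59.882.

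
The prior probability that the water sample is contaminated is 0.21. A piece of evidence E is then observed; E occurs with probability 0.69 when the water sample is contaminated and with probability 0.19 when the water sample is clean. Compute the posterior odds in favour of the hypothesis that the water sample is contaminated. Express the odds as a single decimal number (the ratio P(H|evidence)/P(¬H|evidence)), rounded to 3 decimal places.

Prior odds = 0.21/(1−0.21) = 0.26582.
Likelihood ratio for E = 0.69/0.19 = 3.6316.
Posterior odds = prior odds × LR = 0.96536.

Posterior odds ≈ 0.965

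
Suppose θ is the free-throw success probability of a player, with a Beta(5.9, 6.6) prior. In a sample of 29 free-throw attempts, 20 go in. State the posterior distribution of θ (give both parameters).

Posterior: Beta(25.9, 15.6)

Observing 20 successes and 9 failures updates Beta(5.9, 6.6) by adding the success and failure counts to the two shape parameters: α = 5.9+20 = 25.9, β = 6.6+9 = 15.6.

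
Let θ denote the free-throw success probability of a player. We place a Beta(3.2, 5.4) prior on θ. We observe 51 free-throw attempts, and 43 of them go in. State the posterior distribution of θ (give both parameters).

The binomial likelihood is conjugate to the Beta prior: with 43 successes and 8 failures, the posterior is Beta(3.2+43, 5.4+8) = Beta(46.2, 13.4).

Posterior: Beta(46.2, 13.4)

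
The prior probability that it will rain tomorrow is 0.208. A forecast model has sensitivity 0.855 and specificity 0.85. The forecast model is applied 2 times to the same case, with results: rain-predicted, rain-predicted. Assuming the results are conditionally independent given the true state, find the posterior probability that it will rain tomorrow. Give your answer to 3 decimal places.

Posterior P(H) ≈ 0.895

With H the event that it will rain tomorrow, the joint likelihood of the observed sequence is P(data|H) = 0.855·0.855 = 0.73102 and P(data|¬H) = 0.15·0.15 = 0.022500.
Bayes: P(H|data) = 0.208·0.73102 / (0.208·0.73102 + 0.792·0.022500) = 0.15205/0.16987 = 0.8951.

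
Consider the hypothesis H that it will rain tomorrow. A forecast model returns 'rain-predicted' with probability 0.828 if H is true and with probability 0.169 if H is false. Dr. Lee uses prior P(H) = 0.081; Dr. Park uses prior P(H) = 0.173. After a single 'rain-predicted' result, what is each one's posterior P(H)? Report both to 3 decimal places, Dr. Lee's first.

The likelihood ratio for a 'rain-predicted' result is 0.828/0.169 = 4.8994.
Dr. Lee: prior odds 0.081/0.919 = 0.088139; posterior odds 0.43183; posterior probability 0.302.
Dr. Park: prior odds 0.173/0.827 = 0.20919; posterior odds 1.0249; posterior probability 0.506.

Dr. Lee: 0.302; Dr. Park: 0.506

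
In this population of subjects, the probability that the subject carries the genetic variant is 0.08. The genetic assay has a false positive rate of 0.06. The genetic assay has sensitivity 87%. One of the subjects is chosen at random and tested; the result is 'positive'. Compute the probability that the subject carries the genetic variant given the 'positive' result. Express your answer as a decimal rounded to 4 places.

Write H for 'the subject carries the genetic variant'. Prior odds H:¬H = 0.08/0.92 = 0.086957. For the 'positive' outcome, the likelihood ratio is 0.87/0.06 = 14.500.
Posterior odds = 0.086957 × 14.500 = 1.2609, so P(H|E) = 1.2609/(1+1.2609) = 0.5577.

P(H | E) ≈ 0.5577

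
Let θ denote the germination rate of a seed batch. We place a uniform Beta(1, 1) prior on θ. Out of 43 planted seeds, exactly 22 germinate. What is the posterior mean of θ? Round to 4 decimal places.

Posterior mean ≈ 0.5111

The binomial likelihood is conjugate to the Beta prior: with 22 successes and 21 failures, the posterior is Beta(1+22, 1+21) = Beta(23, 22).
E[θ | data] = 23/(23+22) = 0.5111.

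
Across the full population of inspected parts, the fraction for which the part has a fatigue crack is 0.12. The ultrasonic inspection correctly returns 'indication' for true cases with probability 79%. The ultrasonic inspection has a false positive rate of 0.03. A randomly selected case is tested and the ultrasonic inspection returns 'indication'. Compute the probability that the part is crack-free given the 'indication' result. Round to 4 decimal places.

Let H be the event that the part has a fatigue crack. P(H) = 0.12, so P(¬H) = 0.88. With E the 'indication' result, P(E|H) = 0.79 and P(E|¬H) = 0.03.
P(E) = 0.79·0.12 + 0.03·0.88 = 0.094800 + 0.026400 = 0.12120.
By Bayes' theorem, P(H|E) = 0.094800 / 0.12120 = 0.7822. Hence P(¬H|E) = 1 − 0.7822 = 0.2178.

P(¬H | E) ≈ 0.2178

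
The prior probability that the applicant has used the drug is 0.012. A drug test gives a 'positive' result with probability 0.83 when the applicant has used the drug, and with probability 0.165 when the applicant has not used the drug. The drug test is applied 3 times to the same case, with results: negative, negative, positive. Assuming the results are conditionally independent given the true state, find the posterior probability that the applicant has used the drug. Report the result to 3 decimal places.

Posterior P(H) ≈ 0.003

With H the event that the applicant has used the drug, the joint likelihood of the observed sequence is P(data|H) = 0.17·0.17·0.83 = 0.023987 and P(data|¬H) = 0.835·0.835·0.165 = 0.11504.
Bayes: P(H|data) = 0.012·0.023987 / (0.012·0.023987 + 0.988·0.11504) = 0.00028784/0.11395 = 0.0025.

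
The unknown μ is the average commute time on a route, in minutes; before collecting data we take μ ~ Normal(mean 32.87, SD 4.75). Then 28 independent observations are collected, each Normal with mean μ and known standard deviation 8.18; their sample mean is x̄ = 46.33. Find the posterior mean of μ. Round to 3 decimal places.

Posterior mean ≈ 45.041

Prior precision 1/τ₀² = 1/4.75² = 0.0443213; data precision n/σ² = 28/8.18² = 0.418458.
Posterior precision = 0.0443213 + 0.418458 = 0.462779.
Posterior mean = (0.0443213·32.87 + 0.418458·46.33) / 0.462779 = 45.041.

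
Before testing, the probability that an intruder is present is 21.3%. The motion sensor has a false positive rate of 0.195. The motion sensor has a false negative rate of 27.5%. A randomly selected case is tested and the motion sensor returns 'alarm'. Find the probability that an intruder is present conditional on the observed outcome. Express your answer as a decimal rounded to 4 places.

Write H for 'an intruder is present'. Prior odds H:¬H = 0.213/0.787 = 0.27065. For the 'alarm' outcome, the likelihood ratio is 0.725/0.195 = 3.7179.
Posterior odds = 0.27065 × 3.7179 = 1.0063, so P(H|E) = 1.0063/(1+1.0063) = 0.5016.

P(H | E) ≈ 0.5016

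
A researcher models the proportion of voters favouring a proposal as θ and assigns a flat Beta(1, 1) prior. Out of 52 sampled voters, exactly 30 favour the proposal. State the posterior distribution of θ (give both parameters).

Observing 30 successes and 22 failures updates Beta(1, 1) by adding the success and failure counts to the two shape parameters: α = 1+30 = 31, β = 1+22 = 23.

Posterior: Beta(31, 23)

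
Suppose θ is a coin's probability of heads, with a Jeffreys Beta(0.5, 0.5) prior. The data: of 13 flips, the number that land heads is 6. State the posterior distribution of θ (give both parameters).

Observing 6 successes and 7 failures updates Beta(0.5, 0.5) by adding the success and failure counts to the two shape parameters: α = 0.5+6 = 6.5, β = 0.5+7 = 7.5.

Posterior: Beta(6.5, 7.5)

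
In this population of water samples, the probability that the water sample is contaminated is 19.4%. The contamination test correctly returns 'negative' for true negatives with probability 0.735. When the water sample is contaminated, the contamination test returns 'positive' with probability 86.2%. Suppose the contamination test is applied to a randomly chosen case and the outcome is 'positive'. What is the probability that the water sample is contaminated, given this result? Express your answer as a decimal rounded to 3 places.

Let H be the event that the water sample is contaminated. P(H) = 0.194, so P(¬H) = 0.806. With E the 'positive' result, P(E|H) = 0.862 and P(E|¬H) = 0.265.
P(E) = 0.862·0.194 + 0.265·0.806 = 0.16723 + 0.21359 = 0.38082.
By Bayes' theorem, P(H|E) = 0.16723 / 0.38082 = 0.439.

P(H | E) ≈ 0.439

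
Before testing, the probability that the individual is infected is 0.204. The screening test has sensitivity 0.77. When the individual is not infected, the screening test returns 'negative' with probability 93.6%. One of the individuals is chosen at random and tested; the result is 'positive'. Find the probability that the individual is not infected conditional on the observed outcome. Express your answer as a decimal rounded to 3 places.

Write H for 'the individual is infected'. Prior odds H:¬H = 0.204/0.796 = 0.25628. For the 'positive' outcome, the likelihood ratio is 0.77/0.064 = 12.031.
Posterior odds = 0.25628 × 12.031 = 3.0834, so P(H|E) = 3.0834/(1+3.0834) = 0.755. Then P(¬H|E) = 1 − 0.755 = 0.245.

P(¬H | E) ≈ 0.245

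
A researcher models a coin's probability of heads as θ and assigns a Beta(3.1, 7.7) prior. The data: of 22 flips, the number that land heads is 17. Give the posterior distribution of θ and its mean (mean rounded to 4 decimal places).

The binomial likelihood is conjugate to the Beta prior: with 17 successes and 5 failures, the posterior is Beta(3.1+17, 7.7+5) = Beta(20.1, 12.7).
Posterior mean = α/(α+β) = 20.1/32.8 = 0.6128.

Posterior: Beta(20.1, 12.7); mean ≈ 0.6128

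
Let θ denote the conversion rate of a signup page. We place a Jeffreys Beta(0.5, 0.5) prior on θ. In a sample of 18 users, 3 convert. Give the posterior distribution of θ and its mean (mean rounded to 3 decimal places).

Posterior: Beta(3.5, 15.5); mean ≈ 0.184

The binomial likelihood is conjugate to the Beta prior: with 3 successes and 15 failures, the posterior is Beta(0.5+3, 0.5+15) = Beta(3.5, 15.5).
Posterior mean = α/(α+β) = 3.5/19 = 0.184.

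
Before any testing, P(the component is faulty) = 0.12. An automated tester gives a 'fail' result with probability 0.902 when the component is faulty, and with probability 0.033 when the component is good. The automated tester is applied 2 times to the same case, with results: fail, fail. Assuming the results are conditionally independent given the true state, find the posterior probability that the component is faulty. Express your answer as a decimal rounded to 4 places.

Posterior P(H) ≈ 0.9903

With H the event that the component is faulty, the joint likelihood of the observed sequence is P(data|H) = 0.902·0.902 = 0.81360 and P(data|¬H) = 0.033·0.033 = 0.0010890.
Bayes: P(H|data) = 0.12·0.81360 / (0.12·0.81360 + 0.88·0.0010890) = 0.097632/0.098591 = 0.9903.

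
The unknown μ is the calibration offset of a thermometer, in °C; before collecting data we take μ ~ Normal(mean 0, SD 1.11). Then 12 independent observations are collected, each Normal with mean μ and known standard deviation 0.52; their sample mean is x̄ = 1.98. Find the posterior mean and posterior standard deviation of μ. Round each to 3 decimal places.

Prior precision 1/τ₀² = 1/1.11² = 0.811622; data precision n/σ² = 12/0.52² = 44.3787.
Posterior precision = 0.811622 + 44.3787 = 45.1903, giving posterior SD = 1/√45.1903 = 0.149.
Posterior mean = (0.811622·0 + 44.3787·1.98) / 45.1903 = 1.944.

Posterior mean ≈ 1.944; posterior SD ≈ 0.149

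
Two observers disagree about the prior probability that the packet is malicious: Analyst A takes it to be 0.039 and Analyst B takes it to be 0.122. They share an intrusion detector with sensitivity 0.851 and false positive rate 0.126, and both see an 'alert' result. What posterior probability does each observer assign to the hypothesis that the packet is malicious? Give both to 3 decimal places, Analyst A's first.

Analyst A: 0.215; Analyst B: 0.484

The likelihood ratio for an 'alert' result is 0.851/0.126 = 6.7540.
Analyst A: prior odds 0.039/0.961 = 0.040583; posterior odds 0.27409; posterior probability 0.215.
Analyst B: prior odds 0.122/0.878 = 0.13895; posterior odds 0.93848; posterior probability 0.484.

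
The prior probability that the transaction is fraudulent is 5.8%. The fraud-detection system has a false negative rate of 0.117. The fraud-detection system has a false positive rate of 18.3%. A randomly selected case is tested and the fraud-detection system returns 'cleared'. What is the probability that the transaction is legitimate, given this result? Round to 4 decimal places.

Let H be the event that the transaction is fraudulent. P(H) = 0.058, so P(¬H) = 0.942. With E the 'cleared' result, P(E|H) = 0.117 and P(E|¬H) = 0.817.
P(E) = 0.117·0.058 + 0.817·0.942 = 0.0067860 + 0.76961 = 0.77640.
By Bayes' theorem, P(H|E) = 0.0067860 / 0.77640 = 0.0087. Hence P(¬H|E) = 1 − 0.0087 = 0.9913.

P(¬H | E) ≈ 0.9913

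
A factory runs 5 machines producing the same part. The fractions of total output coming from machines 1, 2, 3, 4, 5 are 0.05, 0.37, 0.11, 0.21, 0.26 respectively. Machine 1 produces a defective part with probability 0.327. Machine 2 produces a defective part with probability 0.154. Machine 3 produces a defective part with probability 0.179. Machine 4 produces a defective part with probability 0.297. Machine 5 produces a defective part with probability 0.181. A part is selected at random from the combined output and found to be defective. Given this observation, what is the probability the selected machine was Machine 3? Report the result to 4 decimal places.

Tabulate prior·likelihood by source: [1] prior 0.05, lik 0.327, product 0.01635; [2] prior 0.37, lik 0.154, product 0.05698; [3] prior 0.11, lik 0.179, product 0.01969; [4] prior 0.21, lik 0.297, product 0.06237; [5] prior 0.26, lik 0.181, product 0.04706.
Normalizing constant = 0.20245; the posterior for Machine 3 is its product over the sum, 0.01969/0.20245 = 0.0973.

Posterior probability ≈ 0.0973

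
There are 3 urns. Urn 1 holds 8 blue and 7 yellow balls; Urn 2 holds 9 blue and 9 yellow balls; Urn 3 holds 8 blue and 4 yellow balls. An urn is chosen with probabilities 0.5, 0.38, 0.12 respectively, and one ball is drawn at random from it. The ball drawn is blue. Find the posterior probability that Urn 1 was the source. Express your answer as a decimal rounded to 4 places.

Tabulate prior·likelihood by source: [1] prior 0.5, lik 0.5333, product 0.2667; [2] prior 0.38, lik 0.5, product 0.1900; [3] prior 0.12, lik 0.6667, product 0.08000.
Normalizing constant = 0.53667; the posterior for Urn 1 is its product over the sum, 0.2667/0.53667 = 0.4969.

Posterior probability ≈ 0.4969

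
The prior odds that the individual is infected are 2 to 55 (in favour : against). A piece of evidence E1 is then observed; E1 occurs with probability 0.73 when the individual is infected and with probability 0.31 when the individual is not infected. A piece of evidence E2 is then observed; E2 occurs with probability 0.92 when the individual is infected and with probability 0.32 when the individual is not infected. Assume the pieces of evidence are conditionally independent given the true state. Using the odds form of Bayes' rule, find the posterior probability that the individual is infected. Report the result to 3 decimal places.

Posterior probability ≈ 0.198

Prior odds = 2/55 = 0.036364. In log-odds, ln(0.036364) = -3.3142.
Add log likelihood ratios: ln(2.3548) + ln(2.8750) = 1.9125.
Posterior log-odds = -1.4017, so posterior odds = exp(-1.4017) = 0.24619. Converting, P(H|E) = 0.24619/1.2462 = 0.198.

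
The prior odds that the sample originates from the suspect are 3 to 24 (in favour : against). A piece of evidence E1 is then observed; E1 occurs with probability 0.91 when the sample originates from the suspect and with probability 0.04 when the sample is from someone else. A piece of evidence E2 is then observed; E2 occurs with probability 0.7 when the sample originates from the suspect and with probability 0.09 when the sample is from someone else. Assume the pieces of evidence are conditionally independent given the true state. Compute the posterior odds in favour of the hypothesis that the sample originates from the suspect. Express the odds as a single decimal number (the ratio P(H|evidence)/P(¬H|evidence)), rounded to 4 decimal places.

Posterior odds ≈ 22.1181

Prior odds = 3/24 = 0.12500. In log-odds, ln(0.12500) = -2.0794.
Add log likelihood ratios: ln(22.750) + ln(7.7778) = 5.1758.
Posterior log-odds = 3.0964, so posterior odds = exp(3.0964) = 22.118.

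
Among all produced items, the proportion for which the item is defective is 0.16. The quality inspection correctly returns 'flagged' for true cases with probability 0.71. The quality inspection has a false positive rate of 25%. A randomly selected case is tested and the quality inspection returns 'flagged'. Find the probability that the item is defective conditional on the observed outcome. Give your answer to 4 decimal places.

P(H | E) ≈ 0.3511

Write H for 'the item is defective'. Prior odds H:¬H = 0.16/0.84 = 0.19048. For the 'flagged' outcome, the likelihood ratio is 0.71/0.25 = 2.8400.
Posterior odds = 0.19048 × 2.8400 = 0.54095, so P(H|E) = 0.54095/(1+0.54095) = 0.3511.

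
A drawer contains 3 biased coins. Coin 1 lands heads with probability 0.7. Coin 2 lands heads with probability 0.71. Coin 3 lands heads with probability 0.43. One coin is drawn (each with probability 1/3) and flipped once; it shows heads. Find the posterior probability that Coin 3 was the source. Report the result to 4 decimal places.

Posterior probability ≈ 0.2337

Tabulate prior·likelihood by source: [1] prior 0.333333, lik 0.7, product 0.2333; [2] prior 0.333333, lik 0.71, product 0.2367; [3] prior 0.333333, lik 0.43, product 0.1433.
Normalizing constant = 0.61333; the posterior for Coin 3 is its product over the sum, 0.1433/0.61333 = 0.2337.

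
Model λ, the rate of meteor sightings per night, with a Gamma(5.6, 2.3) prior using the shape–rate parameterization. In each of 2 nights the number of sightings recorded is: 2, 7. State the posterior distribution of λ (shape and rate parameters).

Posterior: Gamma(shape=14.6, rate=4.3)

The Poisson likelihood adds the total count to the shape and the number of exposure periods to the rate. Here ∑xᵢ = 9 and n = 2, so shape 5.6→14.6 and rate 2.3→4.3.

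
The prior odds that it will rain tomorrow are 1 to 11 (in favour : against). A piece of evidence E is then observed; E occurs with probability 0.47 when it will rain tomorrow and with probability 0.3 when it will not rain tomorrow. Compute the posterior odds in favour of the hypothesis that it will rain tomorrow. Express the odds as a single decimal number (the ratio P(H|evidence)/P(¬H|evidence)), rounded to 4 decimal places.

Prior odds = 1/11 = 0.090909.
Likelihood ratio for E = 0.47/0.3 = 1.5667.
Posterior odds = prior odds × LR = 0.14242.

Posterior odds ≈ 0.1424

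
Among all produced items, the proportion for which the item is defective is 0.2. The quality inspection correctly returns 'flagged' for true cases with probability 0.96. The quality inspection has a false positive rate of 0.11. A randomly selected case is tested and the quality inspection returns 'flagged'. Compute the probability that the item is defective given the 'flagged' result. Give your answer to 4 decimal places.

Let H be the event that the item is defective. P(H) = 0.2, so P(¬H) = 0.8. With E the 'flagged' result, P(E|H) = 0.96 and P(E|¬H) = 0.11.
P(E) = 0.96·0.2 + 0.11·0.8 = 0.19200 + 0.088000 = 0.28000.
By Bayes' theorem, P(H|E) = 0.19200 / 0.28000 = 0.6857.

P(H | E) ≈ 0.6857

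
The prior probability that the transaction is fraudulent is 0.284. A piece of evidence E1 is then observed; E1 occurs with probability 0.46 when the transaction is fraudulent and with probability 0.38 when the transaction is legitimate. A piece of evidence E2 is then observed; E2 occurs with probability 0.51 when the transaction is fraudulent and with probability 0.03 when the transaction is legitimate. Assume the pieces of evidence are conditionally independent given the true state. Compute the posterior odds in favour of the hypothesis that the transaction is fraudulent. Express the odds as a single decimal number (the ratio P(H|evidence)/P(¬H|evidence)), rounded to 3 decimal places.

Posterior odds ≈ 8.163

Prior odds = 0.284/(1−0.284) = 0.39665.
Likelihood ratio for E1 = 0.46/0.38 = 1.2105.
Likelihood ratio for E2 = 0.51/0.03 = 17.000.
Posterior odds = prior odds × LR₁ × LR₂ = 8.1626.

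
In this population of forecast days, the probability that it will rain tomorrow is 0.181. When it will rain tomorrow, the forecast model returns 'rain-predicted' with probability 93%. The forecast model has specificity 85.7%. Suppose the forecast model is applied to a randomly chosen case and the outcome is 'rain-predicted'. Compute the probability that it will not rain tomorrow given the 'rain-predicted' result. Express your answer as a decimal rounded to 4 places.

Let H be the event that it will rain tomorrow. P(H) = 0.181, so P(¬H) = 0.819. With E the 'rain-predicted' result, P(E|H) = 0.93 and P(E|¬H) = 0.143.
P(E) = 0.93·0.181 + 0.143·0.819 = 0.16833 + 0.11712 = 0.28545.
By Bayes' theorem, P(H|E) = 0.16833 / 0.28545 = 0.5897. Hence P(¬H|E) = 1 − 0.5897 = 0.4103.

P(¬H | E) ≈ 0.4103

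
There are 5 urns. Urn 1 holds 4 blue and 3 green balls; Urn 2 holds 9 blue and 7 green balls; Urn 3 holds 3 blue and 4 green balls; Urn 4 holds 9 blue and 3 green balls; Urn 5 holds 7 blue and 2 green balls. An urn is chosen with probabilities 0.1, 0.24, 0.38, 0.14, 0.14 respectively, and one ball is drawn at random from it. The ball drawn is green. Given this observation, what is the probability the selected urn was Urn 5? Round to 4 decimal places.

Posterior probability ≈ 0.0722

P(green|Urn 1) = 0.4286; P(green|Urn 2) = 0.4375; P(green|Urn 3) = 0.5714; P(green|Urn 4) = 0.25; P(green|Urn 5) = 0.2222.
Prior × likelihood for each source: 0.1·0.4286=0.04286, 0.24·0.4375=0.1050, 0.38·0.5714=0.2171, 0.14·0.25=0.03500, 0.14·0.2222=0.03111. Summing gives P(green) = 0.43111.
P(Urn 5 | green) = 0.03111 / 0.43111 = 0.0722.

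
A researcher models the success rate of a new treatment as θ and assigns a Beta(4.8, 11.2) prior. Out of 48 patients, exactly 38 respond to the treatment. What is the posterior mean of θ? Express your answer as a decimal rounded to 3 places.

Observing 38 successes and 10 failures updates Beta(4.8, 11.2) by adding the success and failure counts to the two shape parameters: α = 4.8+38 = 42.8, β = 11.2+10 = 21.2.
Posterior mean = α/(α+β) = 42.8/64 = 0.669.

Posterior mean ≈ 0.669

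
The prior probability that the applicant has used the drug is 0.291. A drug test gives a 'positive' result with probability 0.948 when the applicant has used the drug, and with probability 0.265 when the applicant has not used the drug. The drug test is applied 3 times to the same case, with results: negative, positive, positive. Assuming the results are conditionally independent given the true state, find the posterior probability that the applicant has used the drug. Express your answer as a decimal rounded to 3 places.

Let H be the event that the applicant has used the drug; start with P(H) = 0.291. P('positive'|H) = 0.948, P('positive'|¬H) = 0.265.
Update on result 1 ('negative'): P(H) ← 0.052·0.2910 / (0.052·0.2910 + 0.735·0.7090) = 0.015132/0.53625 = 0.0282.
Update on result 2 ('positive'): P(H) ← 0.948·0.0282 / (0.948·0.0282 + 0.265·0.9718) = 0.026751/0.28427 = 0.0941.
Update on result 3 ('positive'): P(H) ← 0.948·0.0941 / (0.948·0.0941 + 0.265·0.9059) = 0.089210/0.32927 = 0.2709.

Posterior P(H) ≈ 0.271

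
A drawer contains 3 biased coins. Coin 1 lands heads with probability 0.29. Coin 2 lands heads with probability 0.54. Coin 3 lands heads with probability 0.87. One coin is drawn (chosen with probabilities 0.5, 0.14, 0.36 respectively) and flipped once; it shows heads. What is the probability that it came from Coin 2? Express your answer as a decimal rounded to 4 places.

Posterior probability ≈ 0.1416

Tabulate prior·likelihood by source: [1] prior 0.5, lik 0.29, product 0.1450; [2] prior 0.14, lik 0.54, product 0.07560; [3] prior 0.36, lik 0.87, product 0.3132.
Normalizing constant = 0.53380; the posterior for Coin 2 is its product over the sum, 0.07560/0.53380 = 0.1416.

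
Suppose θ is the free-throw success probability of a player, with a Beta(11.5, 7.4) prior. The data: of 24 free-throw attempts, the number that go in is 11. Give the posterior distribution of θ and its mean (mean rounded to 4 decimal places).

Observing 11 successes and 13 failures updates Beta(11.5, 7.4) by adding the success and failure counts to the two shape parameters: α = 11.5+11 = 22.5, β = 7.4+13 = 20.4.
Posterior mean = α/(α+β) = 22.5/42.9 = 0.5245.

Posterior: Beta(22.5, 20.4); mean ≈ 0.5245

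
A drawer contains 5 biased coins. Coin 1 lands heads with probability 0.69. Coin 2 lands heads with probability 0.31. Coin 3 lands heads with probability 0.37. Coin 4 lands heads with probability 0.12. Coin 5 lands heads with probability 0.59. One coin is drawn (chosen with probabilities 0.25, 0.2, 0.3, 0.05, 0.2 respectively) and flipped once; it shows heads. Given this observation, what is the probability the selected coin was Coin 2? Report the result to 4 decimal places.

Posterior probability ≈ 0.1321

Tabulate prior·likelihood by source: [1] prior 0.25, lik 0.69, product 0.1725; [2] prior 0.2, lik 0.31, product 0.06200; [3] prior 0.3, lik 0.37, product 0.1110; [4] prior 0.05, lik 0.12, product 0.006000; [5] prior 0.2, lik 0.59, product 0.1180.
Normalizing constant = 0.46950; the posterior for Coin 2 is its product over the sum, 0.06200/0.46950 = 0.1321.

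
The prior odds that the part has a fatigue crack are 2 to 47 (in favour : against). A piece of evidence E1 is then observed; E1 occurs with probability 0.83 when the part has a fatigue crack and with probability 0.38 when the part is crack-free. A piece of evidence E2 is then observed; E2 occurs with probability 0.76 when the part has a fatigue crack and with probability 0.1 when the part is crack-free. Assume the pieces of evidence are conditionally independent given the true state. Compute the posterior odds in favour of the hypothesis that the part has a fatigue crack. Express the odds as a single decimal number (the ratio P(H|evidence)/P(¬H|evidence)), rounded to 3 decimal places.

Posterior odds ≈ 0.706

Prior odds = 2/47 = 0.042553. In log-odds, ln(0.042553) = -3.1570.
Add log likelihood ratios: ln(2.1842) + ln(7.6000) = 2.8094.
Posterior log-odds = -0.34760, so posterior odds = exp(-0.34760) = 0.70638.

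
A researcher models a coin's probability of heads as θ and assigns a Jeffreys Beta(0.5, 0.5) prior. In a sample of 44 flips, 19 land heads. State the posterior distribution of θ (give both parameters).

The binomial likelihood is conjugate to the Beta prior: with 19 successes and 25 failures, the posterior is Beta(0.5+19, 0.5+25) = Beta(19.5, 25.5).

Posterior: Beta(19.5, 25.5)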